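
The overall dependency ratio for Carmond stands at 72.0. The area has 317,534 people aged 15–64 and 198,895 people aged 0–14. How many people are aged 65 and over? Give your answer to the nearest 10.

Aged 65 and over: 29,730

Total dependency ratio = (youth + elderly) / working-age × 100
72.0 = (198,895 + E) / 317,534 × 100
⇒ 29,730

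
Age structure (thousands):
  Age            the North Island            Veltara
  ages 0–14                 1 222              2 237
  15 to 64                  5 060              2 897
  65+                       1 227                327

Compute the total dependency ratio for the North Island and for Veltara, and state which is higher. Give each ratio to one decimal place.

the North Island: 48.4
Veltara: 88.5
Higher: Veltara

the North Island: (1 222 + 1 227) / 5 060 × 100 = 2 449 / 5 060 × 100 = 48.4
Veltara: (2 237 + 327) / 2 897 × 100 = 2 564 / 2 897 × 100 = 88.5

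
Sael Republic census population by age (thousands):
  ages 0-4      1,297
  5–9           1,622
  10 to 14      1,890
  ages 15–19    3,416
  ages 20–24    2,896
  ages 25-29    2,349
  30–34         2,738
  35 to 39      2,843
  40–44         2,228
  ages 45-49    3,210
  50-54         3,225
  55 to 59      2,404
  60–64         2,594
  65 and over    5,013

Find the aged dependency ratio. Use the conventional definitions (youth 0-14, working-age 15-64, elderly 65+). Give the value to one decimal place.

Old-age dependency ratio: 18.0

0–14: 1,297 + 1,622 + 1,890 = 4,809
15–64: 3,416 + 2,896 + 2,349 + 2,738 + 2,843 + 2,228 + 3,210 + 3,225 + 2,404 + 2,594 = 27,903
65+: 5,013
Old-age dependency ratio = 5,013 / 27,903 × 100 = 18.0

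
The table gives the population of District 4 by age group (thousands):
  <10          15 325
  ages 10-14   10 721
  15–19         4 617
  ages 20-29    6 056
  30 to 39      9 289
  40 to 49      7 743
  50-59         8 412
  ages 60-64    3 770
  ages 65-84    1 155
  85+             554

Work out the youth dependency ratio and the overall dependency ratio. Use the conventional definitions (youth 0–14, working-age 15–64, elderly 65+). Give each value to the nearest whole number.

0–14: 15 325 + 10 721 = 26 046
15–64: 4 617 + 6 056 + 9 289 + 7 743 + 8 412 + 3 770 = 39 887
65+: 1 155 + 554 = 1 709
Youth dependency ratio = 26 046 / 39 887 × 100 = 65
Total dependency ratio = (26 046 + 1 709) / 39 887 × 100 = 27 755 / 39 887 × 100 = 70

Youth dependency ratio: 65
Total dependency ratio: 70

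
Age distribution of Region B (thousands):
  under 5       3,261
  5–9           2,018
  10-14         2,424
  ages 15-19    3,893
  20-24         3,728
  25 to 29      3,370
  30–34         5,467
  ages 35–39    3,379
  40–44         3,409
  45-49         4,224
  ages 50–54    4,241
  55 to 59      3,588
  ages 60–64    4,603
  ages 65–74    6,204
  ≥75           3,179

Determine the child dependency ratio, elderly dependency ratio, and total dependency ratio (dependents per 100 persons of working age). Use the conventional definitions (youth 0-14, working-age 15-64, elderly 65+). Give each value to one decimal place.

0–14: 3,261 + 2,018 + 2,424 = 7,703
15–64: 3,893 + 3,728 + 3,370 + 5,467 + 3,379 + 3,409 + 4,224 + 4,241 + 3,588 + 4,603 = 39,902
65+: 6,204 + 3,179 = 9,383
Youth dependency ratio = 7,703 / 39,902 × 100 = 19.3
Old-age dependency ratio = 9,383 / 39,902 × 100 = 23.5
Total dependency ratio = (7,703 + 9,383) / 39,902 × 100 = 17,086 / 39,902 × 100 = 42.8

Youth dependency ratio: 19.3
Old-age dependency ratio: 23.5
Total dependency ratio: 42.8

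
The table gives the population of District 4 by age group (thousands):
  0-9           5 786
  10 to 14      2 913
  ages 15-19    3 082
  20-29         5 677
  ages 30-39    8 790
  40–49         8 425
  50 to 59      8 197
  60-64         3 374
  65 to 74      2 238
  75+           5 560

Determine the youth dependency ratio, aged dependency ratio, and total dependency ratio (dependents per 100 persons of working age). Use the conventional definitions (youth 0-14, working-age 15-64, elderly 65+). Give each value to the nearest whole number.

Youth dependency ratio: 23
Old-age dependency ratio: 21
Total dependency ratio: 44

0–14: 5 786 + 2 913 = 8 699
15–64: 3 082 + 5 677 + 8 790 + 8 425 + 8 197 + 3 374 = 37 545
65+: 2 238 + 5 560 = 7 798
Youth dependency ratio = 8 699 / 37 545 × 100 = 23
Old-age dependency ratio = 7 798 / 37 545 × 100 = 21
Total dependency ratio = (8 699 + 7 798) / 37 545 × 100 = 16 497 / 37 545 × 100 = 44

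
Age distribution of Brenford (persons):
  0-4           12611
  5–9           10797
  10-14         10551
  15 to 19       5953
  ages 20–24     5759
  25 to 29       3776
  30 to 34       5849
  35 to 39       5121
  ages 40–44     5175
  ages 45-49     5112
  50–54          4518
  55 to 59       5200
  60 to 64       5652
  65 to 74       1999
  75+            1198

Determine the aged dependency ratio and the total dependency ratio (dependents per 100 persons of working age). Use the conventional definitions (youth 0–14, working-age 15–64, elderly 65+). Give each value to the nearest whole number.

Old-age dependency ratio: 6
Total dependency ratio: 71

0–14: 12611 + 10797 + 10551 = 33959
15–64: 5953 + 5759 + 3776 + 5849 + 5121 + 5175 + 5112 + 4518 + 5200 + 5652 = 52115
65+: 1999 + 1198 = 3197
Old-age dependency ratio = 3197 / 52115 × 100 = 6
Total dependency ratio = (33959 + 3197) / 52115 × 100 = 37156 / 52115 × 100 = 71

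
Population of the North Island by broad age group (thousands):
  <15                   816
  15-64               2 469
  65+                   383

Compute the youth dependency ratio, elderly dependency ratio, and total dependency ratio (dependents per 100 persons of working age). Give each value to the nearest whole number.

Youth dependency ratio: 33
Old-age dependency ratio: 16
Total dependency ratio: 49

Youth dependency ratio = 816 / 2 469 × 100 = 33
Old-age dependency ratio = 383 / 2 469 × 100 = 16
Total dependency ratio = (816 + 383) / 2 469 × 100 = 1 199 / 2 469 × 100 = 49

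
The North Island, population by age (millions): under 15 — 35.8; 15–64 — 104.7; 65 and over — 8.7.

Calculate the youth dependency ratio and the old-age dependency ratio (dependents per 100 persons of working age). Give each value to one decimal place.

Youth dependency ratio = 35.8 / 104.7 × 100 = 34.2
Old-age dependency ratio = 8.7 / 104.7 × 100 = 8.3

Youth dependency ratio: 34.2
Old-age dependency ratio: 8.3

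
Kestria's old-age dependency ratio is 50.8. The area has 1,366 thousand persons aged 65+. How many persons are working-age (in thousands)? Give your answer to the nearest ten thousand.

Working-age: 2,690

Old-age dependency ratio = elderly / working-age × 100
50.8 = 1,366 / W × 100
⇒ 2,690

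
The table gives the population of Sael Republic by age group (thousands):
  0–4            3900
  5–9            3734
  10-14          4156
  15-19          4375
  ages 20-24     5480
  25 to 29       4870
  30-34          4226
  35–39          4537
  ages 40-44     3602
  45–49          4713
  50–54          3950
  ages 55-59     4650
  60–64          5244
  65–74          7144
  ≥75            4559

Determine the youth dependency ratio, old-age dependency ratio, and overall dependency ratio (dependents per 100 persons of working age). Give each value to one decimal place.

Youth dependency ratio: 25.8
Old-age dependency ratio: 25.6
Total dependency ratio: 51.5

0–14: 3900 + 3734 + 4156 = 11790
15–64: 4375 + 5480 + 4870 + 4226 + 4537 + 3602 + 4713 + 3950 + 4650 + 5244 = 45647
65+: 7144 + 4559 = 11703
Youth dependency ratio = 11790 / 45647 × 100 = 25.8
Old-age dependency ratio = 11703 / 45647 × 100 = 25.6
Total dependency ratio = (11790 + 11703) / 45647 × 100 = 23493 / 45647 × 100 = 51.5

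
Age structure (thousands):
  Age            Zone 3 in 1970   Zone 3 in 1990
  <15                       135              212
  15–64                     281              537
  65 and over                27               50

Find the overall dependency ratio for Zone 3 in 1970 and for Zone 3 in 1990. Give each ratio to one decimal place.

Zone 3 in 1970: (135 + 27) / 281 × 100 = 162 / 281 × 100 = 57.7
Zone 3 in 1990: (212 + 50) / 537 × 100 = 262 / 537 × 100 = 48.8

Zone 3 in 1970: 57.7
Zone 3 in 1990: 48.8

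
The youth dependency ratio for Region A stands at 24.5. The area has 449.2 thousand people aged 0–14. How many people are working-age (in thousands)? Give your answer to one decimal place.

Working-age: 1 833.5

Youth dependency ratio = youth / working-age × 100
24.5 = 449.2 / W × 100
⇒ 1 833.5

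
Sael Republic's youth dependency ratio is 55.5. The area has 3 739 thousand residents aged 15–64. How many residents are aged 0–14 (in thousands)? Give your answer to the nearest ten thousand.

Youth dependency ratio = youth / working-age × 100
55.5 = Y / 3 739 × 100
⇒ 2 080

Aged 0–14: 2 080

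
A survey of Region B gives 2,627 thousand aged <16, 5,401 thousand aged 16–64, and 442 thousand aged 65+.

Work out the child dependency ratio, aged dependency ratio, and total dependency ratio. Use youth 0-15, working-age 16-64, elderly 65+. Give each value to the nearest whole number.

Youth dependency ratio = 2,627 / 5,401 × 100 = 49
Old-age dependency ratio = 442 / 5,401 × 100 = 8
Total dependency ratio = (2,627 + 442) / 5,401 × 100 = 3,069 / 5,401 × 100 = 57

Youth dependency ratio: 49
Old-age dependency ratio: 8
Total dependency ratio: 57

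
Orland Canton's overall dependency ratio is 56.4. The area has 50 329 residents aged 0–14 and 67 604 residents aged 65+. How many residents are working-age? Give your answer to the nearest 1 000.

Total dependency ratio = (youth + elderly) / working-age × 100
56.4 = (50 329 + 67 604) / W × 100
⇒ 209 000

Working-age: 209 000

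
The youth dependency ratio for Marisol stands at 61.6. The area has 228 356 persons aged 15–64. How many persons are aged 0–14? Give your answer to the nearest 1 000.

Youth dependency ratio = youth / working-age × 100
61.6 = Y / 228 356 × 100
⇒ 141 000

Aged 0–14: 141 000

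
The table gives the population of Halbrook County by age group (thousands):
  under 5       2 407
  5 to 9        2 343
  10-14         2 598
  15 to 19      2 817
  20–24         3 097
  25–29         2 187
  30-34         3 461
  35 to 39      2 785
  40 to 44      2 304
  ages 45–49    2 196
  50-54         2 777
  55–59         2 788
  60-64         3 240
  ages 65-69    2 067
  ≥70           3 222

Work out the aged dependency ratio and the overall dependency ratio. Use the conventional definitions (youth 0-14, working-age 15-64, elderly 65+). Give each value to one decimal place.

0–14: 2 407 + 2 343 + 2 598 = 7 348
15–64: 2 817 + 3 097 + 2 187 + 3 461 + 2 785 + 2 304 + 2 196 + 2 777 + 2 788 + 3 240 = 27 652
65+: 2 067 + 3 222 = 5 289
Old-age dependency ratio = 5 289 / 27 652 × 100 = 19.1
Total dependency ratio = (7 348 + 5 289) / 27 652 × 100 = 12 637 / 27 652 × 100 = 45.7

Old-age dependency ratio: 19.1
Total dependency ratio: 45.7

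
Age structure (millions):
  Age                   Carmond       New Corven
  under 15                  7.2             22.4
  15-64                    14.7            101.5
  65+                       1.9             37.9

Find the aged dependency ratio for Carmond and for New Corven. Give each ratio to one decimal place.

Carmond: 1.9 / 14.7 × 100 = 12.9
New Corven: 37.9 / 101.5 × 100 = 37.3

Carmond: 12.9
New Corven: 37.3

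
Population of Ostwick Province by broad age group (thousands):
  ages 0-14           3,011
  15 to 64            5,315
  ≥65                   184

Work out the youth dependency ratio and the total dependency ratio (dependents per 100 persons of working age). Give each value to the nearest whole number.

Youth dependency ratio: 57
Total dependency ratio: 60

Youth dependency ratio = 3,011 / 5,315 × 100 = 57
Total dependency ratio = (3,011 + 184) / 5,315 × 100 = 3,195 / 5,315 × 100 = 60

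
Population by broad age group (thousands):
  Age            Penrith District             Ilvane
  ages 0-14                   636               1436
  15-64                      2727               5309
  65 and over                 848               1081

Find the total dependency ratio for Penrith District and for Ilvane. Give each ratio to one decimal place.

Penrith District: (636 + 848) / 2727 × 100 = 1484 / 2727 × 100 = 54.4
Ilvane: (1436 + 1081) / 5309 × 100 = 2517 / 5309 × 100 = 47.4

Penrith District: 54.4
Ilvane: 47.4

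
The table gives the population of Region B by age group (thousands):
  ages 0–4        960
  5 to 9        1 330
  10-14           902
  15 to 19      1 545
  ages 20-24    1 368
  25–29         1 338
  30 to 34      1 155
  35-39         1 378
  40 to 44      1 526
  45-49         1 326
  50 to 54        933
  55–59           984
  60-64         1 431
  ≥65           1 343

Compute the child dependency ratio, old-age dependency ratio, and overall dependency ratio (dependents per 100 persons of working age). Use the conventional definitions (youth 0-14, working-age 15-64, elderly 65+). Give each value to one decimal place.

0–14: 960 + 1 330 + 902 = 3 192
15–64: 1 545 + 1 368 + 1 338 + 1 155 + 1 378 + 1 526 + 1 326 + 933 + 984 + 1 431 = 12 984
65+: 1 343
Youth dependency ratio = 3 192 / 12 984 × 100 = 24.6
Old-age dependency ratio = 1 343 / 12 984 × 100 = 10.3
Total dependency ratio = (3 192 + 1 343) / 12 984 × 100 = 4 535 / 12 984 × 100 = 34.9

Youth dependency ratio: 24.6
Old-age dependency ratio: 10.3
Total dependency ratio: 34.9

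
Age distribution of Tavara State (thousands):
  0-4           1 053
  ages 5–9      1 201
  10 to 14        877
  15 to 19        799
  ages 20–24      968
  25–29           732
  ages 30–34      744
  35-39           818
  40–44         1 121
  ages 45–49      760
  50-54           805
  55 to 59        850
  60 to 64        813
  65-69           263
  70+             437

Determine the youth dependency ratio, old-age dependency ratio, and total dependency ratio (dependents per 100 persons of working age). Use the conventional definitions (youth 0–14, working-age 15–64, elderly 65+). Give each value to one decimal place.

0–14: 1 053 + 1 201 + 877 = 3 131
15–64: 799 + 968 + 732 + 744 + 818 + 1 121 + 760 + 805 + 850 + 813 = 8 410
65+: 263 + 437 = 700
Youth dependency ratio = 3 131 / 8 410 × 100 = 37.2
Old-age dependency ratio = 700 / 8 410 × 100 = 8.3
Total dependency ratio = (3 131 + 700) / 8 410 × 100 = 3 831 / 8 410 × 100 = 45.6

Youth dependency ratio: 37.2
Old-age dependency ratio: 8.3
Total dependency ratio: 45.6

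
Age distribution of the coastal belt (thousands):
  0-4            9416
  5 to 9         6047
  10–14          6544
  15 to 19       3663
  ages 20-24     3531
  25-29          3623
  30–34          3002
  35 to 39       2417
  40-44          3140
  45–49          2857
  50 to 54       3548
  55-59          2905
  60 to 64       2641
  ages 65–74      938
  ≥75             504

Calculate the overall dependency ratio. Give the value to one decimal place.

0–14: 9416 + 6047 + 6544 = 22007
15–64: 3663 + 3531 + 3623 + 3002 + 2417 + 3140 + 2857 + 3548 + 2905 + 2641 = 31327
65+: 938 + 504 = 1442
Total dependency ratio = (22007 + 1442) / 31327 × 100 = 23449 / 31327 × 100 = 74.9

Total dependency ratio: 74.9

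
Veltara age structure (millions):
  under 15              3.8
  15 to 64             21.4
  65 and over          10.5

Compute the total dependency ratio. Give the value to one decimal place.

Total dependency ratio = (3.8 + 10.5) / 21.4 × 100 = 14.3 / 21.4 × 100 = 66.8

Total dependency ratio: 66.8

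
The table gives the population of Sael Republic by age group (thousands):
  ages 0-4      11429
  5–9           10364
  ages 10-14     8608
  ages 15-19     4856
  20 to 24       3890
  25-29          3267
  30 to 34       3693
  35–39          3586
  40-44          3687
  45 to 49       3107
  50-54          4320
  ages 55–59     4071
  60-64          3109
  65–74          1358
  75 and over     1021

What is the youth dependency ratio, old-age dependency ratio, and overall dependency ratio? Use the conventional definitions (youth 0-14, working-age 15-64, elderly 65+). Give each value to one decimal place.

0–14: 11429 + 10364 + 8608 = 30401
15–64: 4856 + 3890 + 3267 + 3693 + 3586 + 3687 + 3107 + 4320 + 4071 + 3109 = 37586
65+: 1358 + 1021 = 2379
Youth dependency ratio = 30401 / 37586 × 100 = 80.9
Old-age dependency ratio = 2379 / 37586 × 100 = 6.3
Total dependency ratio = (30401 + 2379) / 37586 × 100 = 32780 / 37586 × 100 = 87.2

Youth dependency ratio: 80.9
Old-age dependency ratio: 6.3
Total dependency ratio: 87.2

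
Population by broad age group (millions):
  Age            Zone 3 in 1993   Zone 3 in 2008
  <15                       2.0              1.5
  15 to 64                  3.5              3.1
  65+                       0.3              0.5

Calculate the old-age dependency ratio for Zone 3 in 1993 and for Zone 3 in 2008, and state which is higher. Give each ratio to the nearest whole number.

Zone 3 in 1993: 9
Zone 3 in 2008: 16
Higher: Zone 3 in 2008

Zone 3 in 1993: 0.3 / 3.5 × 100 = 9
Zone 3 in 2008: 0.5 / 3.1 × 100 = 16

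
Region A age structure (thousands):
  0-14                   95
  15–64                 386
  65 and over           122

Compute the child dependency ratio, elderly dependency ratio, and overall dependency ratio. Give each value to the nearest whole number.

Youth dependency ratio = 95 / 386 × 100 = 25
Old-age dependency ratio = 122 / 386 × 100 = 32
Total dependency ratio = (95 + 122) / 386 × 100 = 217 / 386 × 100 = 56

Youth dependency ratio: 25
Old-age dependency ratio: 32
Total dependency ratio: 56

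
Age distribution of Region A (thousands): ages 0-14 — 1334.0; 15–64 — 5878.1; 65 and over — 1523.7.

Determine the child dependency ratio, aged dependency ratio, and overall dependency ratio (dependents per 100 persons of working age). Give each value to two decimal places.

Youth dependency ratio = 1334.0 / 5878.1 × 100 = 22.69
Old-age dependency ratio = 1523.7 / 5878.1 × 100 = 25.92
Total dependency ratio = (1334.0 + 1523.7) / 5878.1 × 100 = 2857.7 / 5878.1 × 100 = 48.62

Youth dependency ratio: 22.69
Old-age dependency ratio: 25.92
Total dependency ratio: 48.62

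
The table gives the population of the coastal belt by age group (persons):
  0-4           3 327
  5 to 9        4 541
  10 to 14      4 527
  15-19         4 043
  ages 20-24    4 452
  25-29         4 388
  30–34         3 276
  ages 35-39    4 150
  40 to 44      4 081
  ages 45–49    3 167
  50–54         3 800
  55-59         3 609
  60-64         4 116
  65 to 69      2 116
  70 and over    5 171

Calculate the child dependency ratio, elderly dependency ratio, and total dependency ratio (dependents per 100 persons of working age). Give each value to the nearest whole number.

Youth dependency ratio: 32
Old-age dependency ratio: 19
Total dependency ratio: 50

0–14: 3 327 + 4 541 + 4 527 = 12 395
15–64: 4 043 + 4 452 + 4 388 + 3 276 + 4 150 + 4 081 + 3 167 + 3 800 + 3 609 + 4 116 = 39 082
65+: 2 116 + 5 171 = 7 287
Youth dependency ratio = 12 395 / 39 082 × 100 = 32
Old-age dependency ratio = 7 287 / 39 082 × 100 = 19
Total dependency ratio = (12 395 + 7 287) / 39 082 × 100 = 19 682 / 39 082 × 100 = 50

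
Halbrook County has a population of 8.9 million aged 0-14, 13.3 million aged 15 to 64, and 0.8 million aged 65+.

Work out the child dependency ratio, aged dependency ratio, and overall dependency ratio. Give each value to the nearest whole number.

Youth dependency ratio: 67
Old-age dependency ratio: 6
Total dependency ratio: 73

Youth dependency ratio = 8.9 / 13.3 × 100 = 67
Old-age dependency ratio = 0.8 / 13.3 × 100 = 6
Total dependency ratio = (8.9 + 0.8) / 13.3 × 100 = 9.7 / 13.3 × 100 = 73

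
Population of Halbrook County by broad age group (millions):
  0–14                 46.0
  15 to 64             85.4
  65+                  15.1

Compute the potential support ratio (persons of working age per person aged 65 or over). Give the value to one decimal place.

Potential support ratio: 5.7

Potential support ratio = 85.4 / 15.1 = 5.7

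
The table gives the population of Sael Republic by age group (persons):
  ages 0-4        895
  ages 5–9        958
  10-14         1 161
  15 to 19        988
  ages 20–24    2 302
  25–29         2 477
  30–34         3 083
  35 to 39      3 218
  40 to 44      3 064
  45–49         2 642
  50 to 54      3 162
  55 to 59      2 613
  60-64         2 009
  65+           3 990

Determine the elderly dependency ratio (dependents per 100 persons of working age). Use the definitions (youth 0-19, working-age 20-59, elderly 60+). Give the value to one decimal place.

Old-age dependency ratio: 26.6

0–19: 895 + 958 + 1 161 + 988 = 4 002
20–59: 2 302 + 2 477 + 3 083 + 3 218 + 3 064 + 2 642 + 3 162 + 2 613 = 22 561
60+: 2 009 + 3 990 = 5 999
Old-age dependency ratio = 5 999 / 22 561 × 100 = 26.6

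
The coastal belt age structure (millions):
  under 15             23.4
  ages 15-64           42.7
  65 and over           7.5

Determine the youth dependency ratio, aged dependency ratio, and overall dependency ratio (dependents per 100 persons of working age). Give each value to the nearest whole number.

Youth dependency ratio = 23.4 / 42.7 × 100 = 55
Old-age dependency ratio = 7.5 / 42.7 × 100 = 18
Total dependency ratio = (23.4 + 7.5) / 42.7 × 100 = 30.9 / 42.7 × 100 = 72

Youth dependency ratio: 55
Old-age dependency ratio: 18
Total dependency ratio: 72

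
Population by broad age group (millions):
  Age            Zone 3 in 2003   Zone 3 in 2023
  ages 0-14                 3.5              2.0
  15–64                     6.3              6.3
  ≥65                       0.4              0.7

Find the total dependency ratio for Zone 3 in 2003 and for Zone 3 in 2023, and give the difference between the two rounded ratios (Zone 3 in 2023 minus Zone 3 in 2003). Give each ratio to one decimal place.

Zone 3 in 2003: (3.5 + 0.4) / 6.3 × 100 = 3.9 / 6.3 × 100 = 61.9
Zone 3 in 2023: (2.0 + 0.7) / 6.3 × 100 = 2.7 / 6.3 × 100 = 42.9

Zone 3 in 2003: 61.9
Zone 3 in 2023: 42.9
Difference: -19.0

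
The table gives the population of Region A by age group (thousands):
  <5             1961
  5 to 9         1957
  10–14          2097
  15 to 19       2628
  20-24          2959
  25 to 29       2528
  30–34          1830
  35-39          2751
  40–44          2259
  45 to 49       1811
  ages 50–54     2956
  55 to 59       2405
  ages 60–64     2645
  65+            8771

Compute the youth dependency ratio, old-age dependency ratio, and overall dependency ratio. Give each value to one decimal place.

Youth dependency ratio: 24.3
Old-age dependency ratio: 35.4
Total dependency ratio: 59.7

0–14: 1961 + 1957 + 2097 = 6015
15–64: 2628 + 2959 + 2528 + 1830 + 2751 + 2259 + 1811 + 2956 + 2405 + 2645 = 24772
65+: 8771
Youth dependency ratio = 6015 / 24772 × 100 = 24.3
Old-age dependency ratio = 8771 / 24772 × 100 = 35.4
Total dependency ratio = (6015 + 8771) / 24772 × 100 = 14786 / 24772 × 100 = 59.7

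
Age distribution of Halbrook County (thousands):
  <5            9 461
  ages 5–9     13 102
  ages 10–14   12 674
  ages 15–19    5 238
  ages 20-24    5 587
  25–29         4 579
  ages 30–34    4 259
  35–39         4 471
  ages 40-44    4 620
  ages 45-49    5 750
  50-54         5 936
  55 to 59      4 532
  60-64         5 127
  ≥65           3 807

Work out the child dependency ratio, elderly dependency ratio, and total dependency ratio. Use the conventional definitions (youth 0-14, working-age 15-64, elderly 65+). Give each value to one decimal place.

0–14: 9 461 + 13 102 + 12 674 = 35 237
15–64: 5 238 + 5 587 + 4 579 + 4 259 + 4 471 + 4 620 + 5 750 + 5 936 + 4 532 + 5 127 = 50 099
65+: 3 807
Youth dependency ratio = 35 237 / 50 099 × 100 = 70.3
Old-age dependency ratio = 3 807 / 50 099 × 100 = 7.6
Total dependency ratio = (35 237 + 3 807) / 50 099 × 100 = 39 044 / 50 099 × 100 = 77.9

Youth dependency ratio: 70.3
Old-age dependency ratio: 7.6
Total dependency ratio: 77.9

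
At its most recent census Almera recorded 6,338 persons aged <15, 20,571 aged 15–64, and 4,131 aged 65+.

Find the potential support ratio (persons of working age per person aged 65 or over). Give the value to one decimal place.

Potential support ratio: 5.0

Potential support ratio = 20,571 / 4,131 = 5.0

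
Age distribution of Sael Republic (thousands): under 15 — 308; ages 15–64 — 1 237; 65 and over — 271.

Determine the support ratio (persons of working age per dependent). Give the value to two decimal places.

Support ratio = 1 237 / (308 + 271) = 1 237 / 579 = 2.14

Support ratio: 2.14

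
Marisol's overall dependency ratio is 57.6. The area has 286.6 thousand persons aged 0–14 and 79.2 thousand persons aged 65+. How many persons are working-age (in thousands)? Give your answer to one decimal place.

Working-age: 635.1

Total dependency ratio = (youth + elderly) / working-age × 100
57.6 = (286.6 + 79.2) / W × 100
⇒ 635.1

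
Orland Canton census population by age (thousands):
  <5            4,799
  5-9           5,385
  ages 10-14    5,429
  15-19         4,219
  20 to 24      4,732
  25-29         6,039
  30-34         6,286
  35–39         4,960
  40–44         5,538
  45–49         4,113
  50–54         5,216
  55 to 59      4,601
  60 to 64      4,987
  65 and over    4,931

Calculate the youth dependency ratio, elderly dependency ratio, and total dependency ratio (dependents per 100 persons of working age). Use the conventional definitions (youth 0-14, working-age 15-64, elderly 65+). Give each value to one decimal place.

0–14: 4,799 + 5,385 + 5,429 = 15,613
15–64: 4,219 + 4,732 + 6,039 + 6,286 + 4,960 + 5,538 + 4,113 + 5,216 + 4,601 + 4,987 = 50,691
65+: 4,931
Youth dependency ratio = 15,613 / 50,691 × 100 = 30.8
Old-age dependency ratio = 4,931 / 50,691 × 100 = 9.7
Total dependency ratio = (15,613 + 4,931) / 50,691 × 100 = 20,544 / 50,691 × 100 = 40.5

Youth dependency ratio: 30.8
Old-age dependency ratio: 9.7
Total dependency ratio: 40.5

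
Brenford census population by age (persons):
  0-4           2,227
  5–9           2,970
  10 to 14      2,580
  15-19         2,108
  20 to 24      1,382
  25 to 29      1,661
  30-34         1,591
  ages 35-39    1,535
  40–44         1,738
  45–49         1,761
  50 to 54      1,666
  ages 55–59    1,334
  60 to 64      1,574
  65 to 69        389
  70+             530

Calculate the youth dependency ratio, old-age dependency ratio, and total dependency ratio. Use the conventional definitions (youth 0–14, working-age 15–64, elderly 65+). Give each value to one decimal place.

Youth dependency ratio: 47.6
Old-age dependency ratio: 5.6
Total dependency ratio: 53.2

0–14: 2,227 + 2,970 + 2,580 = 7,777
15–64: 2,108 + 1,382 + 1,661 + 1,591 + 1,535 + 1,738 + 1,761 + 1,666 + 1,334 + 1,574 = 16,350
65+: 389 + 530 = 919
Youth dependency ratio = 7,777 / 16,350 × 100 = 47.6
Old-age dependency ratio = 919 / 16,350 × 100 = 5.6
Total dependency ratio = (7,777 + 919) / 16,350 × 100 = 8,696 / 16,350 × 100 = 53.2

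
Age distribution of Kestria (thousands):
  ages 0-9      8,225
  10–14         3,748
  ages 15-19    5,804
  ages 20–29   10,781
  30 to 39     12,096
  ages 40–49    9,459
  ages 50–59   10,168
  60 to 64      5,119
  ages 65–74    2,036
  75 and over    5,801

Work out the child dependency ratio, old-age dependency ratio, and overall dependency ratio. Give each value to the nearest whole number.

Youth dependency ratio: 22
Old-age dependency ratio: 15
Total dependency ratio: 37

0–14: 8,225 + 3,748 = 11,973
15–64: 5,804 + 10,781 + 12,096 + 9,459 + 10,168 + 5,119 = 53,427
65+: 2,036 + 5,801 = 7,837
Youth dependency ratio = 11,973 / 53,427 × 100 = 22
Old-age dependency ratio = 7,837 / 53,427 × 100 = 15
Total dependency ratio = (11,973 + 7,837) / 53,427 × 100 = 19,810 / 53,427 × 100 = 37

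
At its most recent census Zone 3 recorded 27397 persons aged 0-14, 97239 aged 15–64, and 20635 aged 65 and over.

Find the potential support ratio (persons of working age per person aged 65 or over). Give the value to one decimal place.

Potential support ratio = 97239 / 20635 = 4.7

Potential support ratio: 4.7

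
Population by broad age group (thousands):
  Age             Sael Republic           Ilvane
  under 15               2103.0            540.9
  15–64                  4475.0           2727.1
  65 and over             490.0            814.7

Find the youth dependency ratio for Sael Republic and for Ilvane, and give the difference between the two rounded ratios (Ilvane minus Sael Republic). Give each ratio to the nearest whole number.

Sael Republic: 2103.0 / 4475.0 × 100 = 47
Ilvane: 540.9 / 2727.1 × 100 = 20

Sael Republic: 47
Ilvane: 20
Difference: -27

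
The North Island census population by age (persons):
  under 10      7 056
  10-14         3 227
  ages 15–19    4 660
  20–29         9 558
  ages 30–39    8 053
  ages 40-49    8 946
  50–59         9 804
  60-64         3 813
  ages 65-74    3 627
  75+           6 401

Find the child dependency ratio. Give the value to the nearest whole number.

Youth dependency ratio: 23

0–14: 7 056 + 3 227 = 10 283
15–64: 4 660 + 9 558 + 8 053 + 8 946 + 9 804 + 3 813 = 44 834
65+: 3 627 + 6 401 = 10 028
Youth dependency ratio = 10 283 / 44 834 × 100 = 23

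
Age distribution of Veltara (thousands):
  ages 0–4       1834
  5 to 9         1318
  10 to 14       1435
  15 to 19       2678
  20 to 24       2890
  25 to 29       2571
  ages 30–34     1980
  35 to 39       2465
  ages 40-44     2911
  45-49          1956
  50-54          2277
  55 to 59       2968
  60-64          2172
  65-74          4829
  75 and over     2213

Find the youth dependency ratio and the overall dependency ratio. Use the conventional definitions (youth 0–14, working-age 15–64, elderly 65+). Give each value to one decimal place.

Youth dependency ratio: 18.4
Total dependency ratio: 46.8

0–14: 1834 + 1318 + 1435 = 4587
15–64: 2678 + 2890 + 2571 + 1980 + 2465 + 2911 + 1956 + 2277 + 2968 + 2172 = 24868
65+: 4829 + 2213 = 7042
Youth dependency ratio = 4587 / 24868 × 100 = 18.4
Total dependency ratio = (4587 + 7042) / 24868 × 100 = 11629 / 24868 × 100 = 46.8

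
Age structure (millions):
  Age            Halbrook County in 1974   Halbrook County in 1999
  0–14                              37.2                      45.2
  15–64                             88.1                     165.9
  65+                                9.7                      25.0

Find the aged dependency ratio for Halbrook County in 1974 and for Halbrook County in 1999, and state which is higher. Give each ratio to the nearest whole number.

Halbrook County in 1974: 9.7 / 88.1 × 100 = 11
Halbrook County in 1999: 25.0 / 165.9 × 100 = 15

Halbrook County in 1974: 11
Halbrook County in 1999: 15
Higher: Halbrook County in 1999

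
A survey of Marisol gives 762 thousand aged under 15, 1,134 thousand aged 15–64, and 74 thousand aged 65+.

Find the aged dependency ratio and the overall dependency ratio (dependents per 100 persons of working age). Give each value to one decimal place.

Old-age dependency ratio = 74 / 1,134 × 100 = 6.5
Total dependency ratio = (762 + 74) / 1,134 × 100 = 836 / 1,134 × 100 = 73.7

Old-age dependency ratio: 6.5
Total dependency ratio: 73.7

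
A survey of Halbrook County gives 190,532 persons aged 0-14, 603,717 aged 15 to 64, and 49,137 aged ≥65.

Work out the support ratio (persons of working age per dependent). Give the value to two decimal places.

Support ratio = 603,717 / (190,532 + 49,137) = 603,717 / 239,669 = 2.52

Support ratio: 2.52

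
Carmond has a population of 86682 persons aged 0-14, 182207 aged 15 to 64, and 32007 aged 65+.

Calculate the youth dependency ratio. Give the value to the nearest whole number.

Youth dependency ratio = 86682 / 182207 × 100 = 48

Youth dependency ratio: 48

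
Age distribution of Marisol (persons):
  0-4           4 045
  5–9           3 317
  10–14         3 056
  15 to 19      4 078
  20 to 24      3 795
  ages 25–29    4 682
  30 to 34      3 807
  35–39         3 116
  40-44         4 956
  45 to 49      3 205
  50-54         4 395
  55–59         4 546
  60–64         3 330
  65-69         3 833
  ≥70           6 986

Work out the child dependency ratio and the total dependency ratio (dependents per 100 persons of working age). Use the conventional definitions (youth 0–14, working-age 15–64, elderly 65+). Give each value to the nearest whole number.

Youth dependency ratio: 26
Total dependency ratio: 53

0–14: 4 045 + 3 317 + 3 056 = 10 418
15–64: 4 078 + 3 795 + 4 682 + 3 807 + 3 116 + 4 956 + 3 205 + 4 395 + 4 546 + 3 330 = 39 910
65+: 3 833 + 6 986 = 10 819
Youth dependency ratio = 10 418 / 39 910 × 100 = 26
Total dependency ratio = (10 418 + 10 819) / 39 910 × 100 = 21 237 / 39 910 × 100 = 53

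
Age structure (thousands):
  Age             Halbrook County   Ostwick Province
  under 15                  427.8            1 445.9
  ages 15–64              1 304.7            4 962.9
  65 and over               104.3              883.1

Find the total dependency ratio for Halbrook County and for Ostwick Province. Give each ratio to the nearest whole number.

Halbrook County: 41
Ostwick Province: 47

Halbrook County: (427.8 + 104.3) / 1 304.7 × 100 = 532.1 / 1 304.7 × 100 = 41
Ostwick Province: (1 445.9 + 883.1) / 4 962.9 × 100 = 2 329.0 / 4 962.9 × 100 = 47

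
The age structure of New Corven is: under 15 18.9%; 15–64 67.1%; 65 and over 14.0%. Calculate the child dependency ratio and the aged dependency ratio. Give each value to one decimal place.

Youth dependency ratio: 28.2
Old-age dependency ratio: 20.9

Youth dependency ratio = 18.9 / 67.1 × 100 = 28.2
Old-age dependency ratio = 14.0 / 67.1 × 100 = 20.9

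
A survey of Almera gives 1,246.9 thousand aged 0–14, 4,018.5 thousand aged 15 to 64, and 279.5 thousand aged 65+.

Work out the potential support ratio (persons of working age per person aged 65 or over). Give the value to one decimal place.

Potential support ratio = 4,018.5 / 279.5 = 14.4

Potential support ratio: 14.4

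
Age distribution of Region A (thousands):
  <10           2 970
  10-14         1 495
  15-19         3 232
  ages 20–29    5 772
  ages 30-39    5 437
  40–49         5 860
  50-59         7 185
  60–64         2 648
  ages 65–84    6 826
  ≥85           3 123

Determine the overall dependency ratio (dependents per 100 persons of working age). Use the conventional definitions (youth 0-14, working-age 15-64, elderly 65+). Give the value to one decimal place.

0–14: 2 970 + 1 495 = 4 465
15–64: 3 232 + 5 772 + 5 437 + 5 860 + 7 185 + 2 648 = 30 134
65+: 6 826 + 3 123 = 9 949
Total dependency ratio = (4 465 + 9 949) / 30 134 × 100 = 14 414 / 30 134 × 100 = 47.8

Total dependency ratio: 47.8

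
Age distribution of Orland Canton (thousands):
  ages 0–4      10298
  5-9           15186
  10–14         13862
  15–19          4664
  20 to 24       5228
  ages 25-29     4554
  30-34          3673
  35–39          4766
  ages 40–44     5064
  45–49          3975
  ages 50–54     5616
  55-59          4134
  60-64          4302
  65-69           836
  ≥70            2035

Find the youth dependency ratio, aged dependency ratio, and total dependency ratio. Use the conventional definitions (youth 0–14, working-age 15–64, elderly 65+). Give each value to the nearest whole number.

Youth dependency ratio: 86
Old-age dependency ratio: 6
Total dependency ratio: 92

0–14: 10298 + 15186 + 13862 = 39346
15–64: 4664 + 5228 + 4554 + 3673 + 4766 + 5064 + 3975 + 5616 + 4134 + 4302 = 45976
65+: 836 + 2035 = 2871
Youth dependency ratio = 39346 / 45976 × 100 = 86
Old-age dependency ratio = 2871 / 45976 × 100 = 6
Total dependency ratio = (39346 + 2871) / 45976 × 100 = 42217 / 45976 × 100 = 92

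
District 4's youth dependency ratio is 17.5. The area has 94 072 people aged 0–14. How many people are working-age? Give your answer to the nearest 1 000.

Working-age: 538 000

Youth dependency ratio = youth / working-age × 100
17.5 = 94 072 / W × 100
⇒ 538 000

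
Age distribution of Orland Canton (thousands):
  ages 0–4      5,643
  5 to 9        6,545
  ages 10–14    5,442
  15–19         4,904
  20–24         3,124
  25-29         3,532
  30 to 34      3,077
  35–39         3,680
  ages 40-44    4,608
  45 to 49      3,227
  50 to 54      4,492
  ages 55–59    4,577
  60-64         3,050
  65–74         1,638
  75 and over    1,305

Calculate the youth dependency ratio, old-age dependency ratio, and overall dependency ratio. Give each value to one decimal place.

Youth dependency ratio: 46.1
Old-age dependency ratio: 7.7
Total dependency ratio: 53.8

0–14: 5,643 + 6,545 + 5,442 = 17,630
15–64: 4,904 + 3,124 + 3,532 + 3,077 + 3,680 + 4,608 + 3,227 + 4,492 + 4,577 + 3,050 = 38,271
65+: 1,638 + 1,305 = 2,943
Youth dependency ratio = 17,630 / 38,271 × 100 = 46.1
Old-age dependency ratio = 2,943 / 38,271 × 100 = 7.7
Total dependency ratio = (17,630 + 2,943) / 38,271 × 100 = 20,573 / 38,271 × 100 = 53.8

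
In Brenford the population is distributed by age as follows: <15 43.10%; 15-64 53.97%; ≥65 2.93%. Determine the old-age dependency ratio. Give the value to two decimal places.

Old-age dependency ratio: 5.43

Old-age dependency ratio = 2.93 / 53.97 × 100 = 5.43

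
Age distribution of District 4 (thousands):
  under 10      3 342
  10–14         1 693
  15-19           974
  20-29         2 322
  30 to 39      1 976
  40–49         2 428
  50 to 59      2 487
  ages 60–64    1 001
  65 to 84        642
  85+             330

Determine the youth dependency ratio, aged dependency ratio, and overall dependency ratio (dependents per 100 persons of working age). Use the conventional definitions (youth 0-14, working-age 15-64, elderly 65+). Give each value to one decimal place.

0–14: 3 342 + 1 693 = 5 035
15–64: 974 + 2 322 + 1 976 + 2 428 + 2 487 + 1 001 = 11 188
65+: 642 + 330 = 972
Youth dependency ratio = 5 035 / 11 188 × 100 = 45.0
Old-age dependency ratio = 972 / 11 188 × 100 = 8.7
Total dependency ratio = (5 035 + 972) / 11 188 × 100 = 6 007 / 11 188 × 100 = 53.7

Youth dependency ratio: 45.0
Old-age dependency ratio: 8.7
Total dependency ratio: 53.7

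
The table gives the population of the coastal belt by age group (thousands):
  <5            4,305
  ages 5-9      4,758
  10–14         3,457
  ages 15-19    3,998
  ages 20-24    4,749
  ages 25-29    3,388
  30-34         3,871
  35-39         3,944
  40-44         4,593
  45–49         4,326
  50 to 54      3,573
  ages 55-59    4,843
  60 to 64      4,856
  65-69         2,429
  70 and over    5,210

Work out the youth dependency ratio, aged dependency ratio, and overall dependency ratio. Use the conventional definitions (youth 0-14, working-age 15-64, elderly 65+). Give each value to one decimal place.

0–14: 4,305 + 4,758 + 3,457 = 12,520
15–64: 3,998 + 4,749 + 3,388 + 3,871 + 3,944 + 4,593 + 4,326 + 3,573 + 4,843 + 4,856 = 42,141
65+: 2,429 + 5,210 = 7,639
Youth dependency ratio = 12,520 / 42,141 × 100 = 29.7
Old-age dependency ratio = 7,639 / 42,141 × 100 = 18.1
Total dependency ratio = (12,520 + 7,639) / 42,141 × 100 = 20,159 / 42,141 × 100 = 47.8

Youth dependency ratio: 29.7
Old-age dependency ratio: 18.1
Total dependency ratio: 47.8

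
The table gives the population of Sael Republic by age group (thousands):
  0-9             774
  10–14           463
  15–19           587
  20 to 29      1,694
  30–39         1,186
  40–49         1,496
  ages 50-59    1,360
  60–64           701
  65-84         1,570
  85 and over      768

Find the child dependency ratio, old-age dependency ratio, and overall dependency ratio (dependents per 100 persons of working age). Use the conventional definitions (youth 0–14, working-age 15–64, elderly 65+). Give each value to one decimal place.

0–14: 774 + 463 = 1,237
15–64: 587 + 1,694 + 1,186 + 1,496 + 1,360 + 701 = 7,024
65+: 1,570 + 768 = 2,338
Youth dependency ratio = 1,237 / 7,024 × 100 = 17.6
Old-age dependency ratio = 2,338 / 7,024 × 100 = 33.3
Total dependency ratio = (1,237 + 2,338) / 7,024 × 100 = 3,575 / 7,024 × 100 = 50.9

Youth dependency ratio: 17.6
Old-age dependency ratio: 33.3
Total dependency ratio: 50.9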